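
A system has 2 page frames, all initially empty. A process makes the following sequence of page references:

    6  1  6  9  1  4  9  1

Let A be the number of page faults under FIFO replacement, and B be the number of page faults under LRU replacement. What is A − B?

-2

Under FIFO: F F . F . F . F → 5 faults.
Under LRU: F F . F F F F F → 7 faults.
A − B = 5 − 7 = -2.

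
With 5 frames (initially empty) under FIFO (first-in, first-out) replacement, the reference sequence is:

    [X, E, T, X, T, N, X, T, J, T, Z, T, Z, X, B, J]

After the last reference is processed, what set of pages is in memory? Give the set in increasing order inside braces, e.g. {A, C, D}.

X: miss, frames [X]
E: miss, frames [X, E]
T: miss, frames [X, E, T]
X: hit
T: hit
N: miss, frames [X, E, T, N]
X: hit
T: hit
J: miss, frames [X, E, T, N, J]
T: hit
Z: miss, evict X, frames [E, T, N, J, Z]
T: hit
Z: hit
X: miss, evict E, frames [T, N, J, Z, X]
B: miss, evict T, frames [N, J, Z, X, B]
J: hit

{B, J, N, X, Z}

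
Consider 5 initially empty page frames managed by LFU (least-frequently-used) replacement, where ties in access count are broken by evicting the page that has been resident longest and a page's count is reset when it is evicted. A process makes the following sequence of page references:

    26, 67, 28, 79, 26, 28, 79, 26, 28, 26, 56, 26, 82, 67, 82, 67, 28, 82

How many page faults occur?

7

26 → fault, frames [26]
67 → fault, frames [26, 67]
28 → fault, frames [26, 67, 28]
79 → fault, frames [26, 67, 28, 79]
26 → hit
28 → hit
79 → hit
26 → hit
28 → hit
26 → hit
56 → fault, frames [26, 67, 28, 79, 56]
26 → hit
82 → fault, evict 67, frames [26, 28, 79, 56, 82]
67 → fault, evict 56, frames [26, 28, 79, 82, 67]
82 → hit
67 → hit
28 → hit
82 → hit
Page faults: 7.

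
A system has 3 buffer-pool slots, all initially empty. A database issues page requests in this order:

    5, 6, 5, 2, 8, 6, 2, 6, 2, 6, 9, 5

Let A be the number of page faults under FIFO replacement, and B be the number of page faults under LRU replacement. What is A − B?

Under FIFO: F F . F F . . . . . F F → 6 faults.
Under LRU: F F . F F F . . . . F F → 7 faults.
A − B = 6 − 7 = -1.

-1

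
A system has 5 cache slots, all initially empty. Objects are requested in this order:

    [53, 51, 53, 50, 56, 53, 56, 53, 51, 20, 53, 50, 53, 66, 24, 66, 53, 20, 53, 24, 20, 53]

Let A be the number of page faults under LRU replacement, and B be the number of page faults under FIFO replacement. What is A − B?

-1

Under LRU: F F . F F . . . . F . . . F F . . . . . . . → 7 faults.
Under FIFO: F F . F F . . . . F . . . F F . F . . . . . → 8 faults.
A − B = 7 − 8 = -1.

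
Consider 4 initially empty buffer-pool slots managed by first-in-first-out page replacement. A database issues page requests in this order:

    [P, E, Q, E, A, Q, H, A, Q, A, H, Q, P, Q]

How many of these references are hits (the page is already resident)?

8

P: fault, frames {P}
E: fault, frames {P,E}
Q: fault, frames {P,E,Q}
E: hit
A: fault, frames {P,E,Q,A}
Q: hit
H: fault, evict P, frames {E,Q,A,H}
A: hit
Q: hit
A: hit
H: hit
Q: hit
P: fault, evict E, frames {Q,A,H,P}
Q: hit
Hits: 8.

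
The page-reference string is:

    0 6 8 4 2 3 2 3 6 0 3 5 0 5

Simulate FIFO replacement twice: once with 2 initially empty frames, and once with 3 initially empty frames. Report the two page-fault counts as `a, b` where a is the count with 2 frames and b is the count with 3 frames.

2 frames: F F F F F F . . F F F F F . → 11 faults.
3 frames: F F F F F F . . F F . F . . → 9 faults.
9 < 11: adding a frame reduced faults, as is typical.

11, 9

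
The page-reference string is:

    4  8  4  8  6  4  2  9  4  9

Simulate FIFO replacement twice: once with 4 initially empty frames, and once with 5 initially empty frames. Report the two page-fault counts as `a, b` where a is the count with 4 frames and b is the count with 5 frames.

6, 5

4 frames: F F . . F . F F F . → 6 faults.
5 frames: F F . . F . F F . . → 5 faults.
5 < 6: adding a frame reduced faults, as is typical.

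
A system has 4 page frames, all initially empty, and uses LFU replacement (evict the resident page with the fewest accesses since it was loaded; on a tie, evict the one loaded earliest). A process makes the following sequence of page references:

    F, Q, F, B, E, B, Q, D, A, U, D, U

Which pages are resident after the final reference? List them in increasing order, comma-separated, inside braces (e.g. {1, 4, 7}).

{B, F, Q, U}

F: fault, frames {F}
Q: fault, frames {F,Q}
F: hit
B: fault, frames {F,Q,B}
E: fault, frames {F,Q,B,E}
B: hit
Q: hit
D: fault, evict E, frames {F,Q,B,D}
A: fault, evict D, frames {F,Q,B,A}
U: fault, evict A, frames {F,Q,B,U}
D: fault, evict U, frames {F,Q,B,D}
U: fault, evict D, frames {F,Q,B,U}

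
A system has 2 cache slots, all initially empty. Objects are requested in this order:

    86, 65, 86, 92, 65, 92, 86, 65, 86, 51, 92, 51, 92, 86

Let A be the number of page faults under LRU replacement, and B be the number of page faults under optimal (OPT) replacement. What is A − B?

Under LRU: F F . F F . F F . F F . . F → 9 faults.
Under OPT: F F . F . . F . . F F . . F → 7 faults.
A − B = 9 − 7 = 2.

2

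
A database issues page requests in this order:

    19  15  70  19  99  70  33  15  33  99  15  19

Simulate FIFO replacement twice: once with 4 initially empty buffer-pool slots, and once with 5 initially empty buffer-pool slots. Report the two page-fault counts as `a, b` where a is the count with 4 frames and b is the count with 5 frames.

4 frames: F F F . F . F . . . . F → 6 faults.
5 frames: F F F . F . F . . . . . → 5 faults.
5 < 6: adding a frame reduced faults, as is typical.

6, 5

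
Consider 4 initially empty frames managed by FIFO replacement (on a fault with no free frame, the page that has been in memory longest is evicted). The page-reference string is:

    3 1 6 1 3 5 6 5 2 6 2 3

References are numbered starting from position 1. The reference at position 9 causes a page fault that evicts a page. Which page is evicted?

3

pos 1: 3 → miss, frames {3}
pos 2: 1 → miss, frames {3,1}
pos 3: 6 → miss, frames {3,1,6}
pos 4: 1 → hit
pos 5: 3 → hit
pos 6: 5 → miss, frames {3,1,6,5}
pos 7: 6 → hit
pos 8: 5 → hit
pos 9: 2 → miss, evict 3, frames {1,6,5,2}
At position 9, page 3 is evicted.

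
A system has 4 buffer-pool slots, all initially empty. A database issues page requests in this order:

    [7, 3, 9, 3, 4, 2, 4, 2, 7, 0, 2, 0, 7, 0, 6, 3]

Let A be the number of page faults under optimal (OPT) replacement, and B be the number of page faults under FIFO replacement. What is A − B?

Under OPT: F F F . F F . . . F . . . . F . → 7 faults.
Under FIFO: F F F . F F . . F F . . . . F F → 9 faults.
A − B = 7 − 9 = -2.

-2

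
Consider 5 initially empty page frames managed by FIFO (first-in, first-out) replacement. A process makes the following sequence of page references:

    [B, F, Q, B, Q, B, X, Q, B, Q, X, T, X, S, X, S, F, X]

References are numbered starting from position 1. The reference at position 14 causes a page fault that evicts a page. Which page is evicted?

B

pos 1: B: miss, frames [B]
pos 2: F: miss, frames [B, F]
pos 3: Q: miss, frames [B, F, Q]
pos 4: B: hit
pos 5: Q: hit
pos 6: B: hit
pos 7: X: miss, frames [B, F, Q, X]
pos 8: Q: hit
pos 9: B: hit
pos 10: Q: hit
pos 11: X: hit
pos 12: T: miss, frames [B, F, Q, X, T]
pos 13: X: hit
pos 14: S: miss, evict B, frames [F, Q, X, T, S]
At position 14, page B is evicted.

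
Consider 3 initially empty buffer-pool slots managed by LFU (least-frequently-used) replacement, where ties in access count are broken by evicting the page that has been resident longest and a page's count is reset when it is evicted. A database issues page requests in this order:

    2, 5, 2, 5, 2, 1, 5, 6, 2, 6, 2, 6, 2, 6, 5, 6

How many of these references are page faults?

4

2 → fault, frames (2)
5 → fault, frames (2 5)
2 → hit
5 → hit
2 → hit
1 → fault, frames (2 5 1)
5 → hit
6 → fault, evict 1, frames (2 5 6)
2 → hit
6 → hit
2 → hit
6 → hit
2 → hit
6 → hit
5 → hit
6 → hit
Page faults: 4.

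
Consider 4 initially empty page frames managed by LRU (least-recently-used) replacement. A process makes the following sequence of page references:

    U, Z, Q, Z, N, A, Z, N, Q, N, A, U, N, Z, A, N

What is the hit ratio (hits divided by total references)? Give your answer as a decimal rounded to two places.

U: miss, frames (U)
Z: miss, frames (U Z)
Q: miss, frames (U Z Q)
Z: hit
N: miss, frames (U Q Z N)
A: miss, evict U, frames (Q Z N A)
Z: hit
N: hit
Q: hit
N: hit
A: hit
U: miss, evict Z, frames (Q N A U)
N: hit
Z: miss, evict Q, frames (A U N Z)
A: hit
N: hit
Hits: 9 of 16 references → 9/16 = 0.5625.

0.56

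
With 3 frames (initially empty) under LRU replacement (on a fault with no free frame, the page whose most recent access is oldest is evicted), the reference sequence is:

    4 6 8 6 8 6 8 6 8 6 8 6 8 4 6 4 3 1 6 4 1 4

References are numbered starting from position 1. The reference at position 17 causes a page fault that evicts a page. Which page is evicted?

pos 1: 4: miss, frames (4)
pos 2: 6: miss, frames (4 6)
pos 3: 8: miss, frames (4 6 8)
pos 4: 6: hit
pos 5: 8: hit
pos 6: 6: hit
pos 7: 8: hit
pos 8: 6: hit
pos 9: 8: hit
pos 10: 6: hit
pos 11: 8: hit
pos 12: 6: hit
pos 13: 8: hit
pos 14: 4: hit
pos 15: 6: hit
pos 16: 4: hit
pos 17: 3: miss, evict 8, frames (6 4 3)
At position 17, page 8 is evicted.

8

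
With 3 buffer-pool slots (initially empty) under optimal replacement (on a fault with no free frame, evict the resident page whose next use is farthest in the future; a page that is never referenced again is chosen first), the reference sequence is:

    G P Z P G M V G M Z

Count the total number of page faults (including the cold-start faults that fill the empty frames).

6

G -> fault, frames {G}
P -> fault, frames {G,P}
Z -> fault, frames {G,P,Z}
P -> hit
G -> hit
M -> fault, evict P, frames {G,Z,M}
V -> fault, evict Z, frames {G,M,V}
G -> hit
M -> hit
Z -> fault, evict V, frames {G,M,Z}
Page faults: 6.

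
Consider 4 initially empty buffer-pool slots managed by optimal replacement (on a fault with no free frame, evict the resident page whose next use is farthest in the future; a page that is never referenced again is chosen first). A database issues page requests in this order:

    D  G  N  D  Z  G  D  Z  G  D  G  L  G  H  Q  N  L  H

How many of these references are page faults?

D → miss, frames {D}
G → miss, frames {D,G}
N → miss, frames {D,G,N}
D → hit
Z → miss, frames {D,G,N,Z}
G → hit
D → hit
Z → hit
G → hit
D → hit
G → hit
L → miss, evict Z, frames {D,G,N,L}
G → hit
H → miss, evict G, frames {D,N,L,H}
Q → miss, evict D, frames {N,L,H,Q}
N → hit
L → hit
H → hit
Page faults: 7.

7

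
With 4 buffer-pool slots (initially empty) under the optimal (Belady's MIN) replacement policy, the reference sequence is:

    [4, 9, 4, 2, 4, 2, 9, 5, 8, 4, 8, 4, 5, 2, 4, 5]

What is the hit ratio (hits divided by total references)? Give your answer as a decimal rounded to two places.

4 → fault, frames (4)
9 → fault, frames (4 9)
4 → hit
2 → fault, frames (4 9 2)
4 → hit
2 → hit
9 → hit
5 → fault, frames (4 9 2 5)
8 → fault, evict 9, frames (4 2 5 8)
4 → hit
8 → hit
4 → hit
5 → hit
2 → hit
4 → hit
5 → hit
Hits: 11 of 16 references → 11/16 = 0.6875.

0.69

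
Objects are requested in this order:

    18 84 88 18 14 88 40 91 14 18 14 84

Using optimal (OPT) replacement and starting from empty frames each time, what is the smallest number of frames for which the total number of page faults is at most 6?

4

f=1: 12 faults
f=2: 8 faults
f=3: 7 faults
f=4: 6 faults
f=5: 6 faults
f=6: 6 faults
Smallest f with faults ≤ 6 is 4.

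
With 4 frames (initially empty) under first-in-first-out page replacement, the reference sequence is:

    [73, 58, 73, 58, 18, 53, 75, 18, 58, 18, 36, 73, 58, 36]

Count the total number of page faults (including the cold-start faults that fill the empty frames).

8

73 -> miss, frames (73)
58 -> miss, frames (73 58)
73 -> hit
58 -> hit
18 -> miss, frames (73 58 18)
53 -> miss, frames (73 58 18 53)
75 -> miss, evict 73, frames (58 18 53 75)
18 -> hit
58 -> hit
18 -> hit
36 -> miss, evict 58, frames (18 53 75 36)
73 -> miss, evict 18, frames (53 75 36 73)
58 -> miss, evict 53, frames (75 36 73 58)
36 -> hit
Page faults: 8.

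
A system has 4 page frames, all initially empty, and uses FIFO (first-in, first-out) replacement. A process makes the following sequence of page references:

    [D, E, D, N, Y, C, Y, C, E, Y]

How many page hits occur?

D -> miss, frames (D)
E -> miss, frames (D E)
D -> hit
N -> miss, frames (D E N)
Y -> miss, frames (D E N Y)
C -> miss, evict D, frames (E N Y C)
Y -> hit
C -> hit
E -> hit
Y -> hit
Hits: 5.

5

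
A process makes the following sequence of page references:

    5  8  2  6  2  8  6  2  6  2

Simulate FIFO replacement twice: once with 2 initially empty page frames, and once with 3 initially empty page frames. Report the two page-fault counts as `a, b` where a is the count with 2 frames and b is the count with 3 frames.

2 frames: F F F F . F . F F . → 7 faults.
3 frames: F F F F . . . . . . → 4 faults.
4 < 7: adding a frame reduced faults, as is typical.

7, 4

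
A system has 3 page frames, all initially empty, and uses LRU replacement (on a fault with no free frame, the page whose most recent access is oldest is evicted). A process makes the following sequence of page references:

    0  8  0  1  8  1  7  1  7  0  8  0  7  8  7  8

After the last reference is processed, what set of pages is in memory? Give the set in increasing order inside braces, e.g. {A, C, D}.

{0, 7, 8}

0 -> fault, frames [0]
8 -> fault, frames [0, 8]
0 -> hit
1 -> fault, frames [8, 0, 1]
8 -> hit
1 -> hit
7 -> fault, evict 0, frames [8, 1, 7]
1 -> hit
7 -> hit
0 -> fault, evict 8, frames [1, 7, 0]
8 -> fault, evict 1, frames [7, 0, 8]
0 -> hit
7 -> hit
8 -> hit
7 -> hit
8 -> hit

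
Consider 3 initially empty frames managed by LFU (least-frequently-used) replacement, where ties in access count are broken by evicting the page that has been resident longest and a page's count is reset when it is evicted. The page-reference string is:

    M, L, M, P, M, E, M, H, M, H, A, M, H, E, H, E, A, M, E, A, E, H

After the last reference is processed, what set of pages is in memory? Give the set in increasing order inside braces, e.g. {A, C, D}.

{E, H, M}

M: fault, frames {M}
L: fault, frames {M,L}
M: hit
P: fault, frames {M,L,P}
M: hit
E: fault, evict L, frames {M,P,E}
M: hit
H: fault, evict P, frames {M,E,H}
M: hit
H: hit
A: fault, evict E, frames {M,H,A}
M: hit
H: hit
E: fault, evict A, frames {M,H,E}
H: hit
E: hit
A: fault, evict E, frames {M,H,A}
M: hit
E: fault, evict A, frames {M,H,E}
A: fault, evict E, frames {M,H,A}
E: fault, evict A, frames {M,H,E}
H: hit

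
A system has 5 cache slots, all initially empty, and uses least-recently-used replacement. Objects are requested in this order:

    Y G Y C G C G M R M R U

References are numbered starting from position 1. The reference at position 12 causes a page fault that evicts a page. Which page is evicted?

pos 1: Y: fault, frames {Y}
pos 2: G: fault, frames {Y,G}
pos 3: Y: hit
pos 4: C: fault, frames {G,Y,C}
pos 5: G: hit
pos 6: C: hit
pos 7: G: hit
pos 8: M: fault, frames {Y,C,G,M}
pos 9: R: fault, frames {Y,C,G,M,R}
pos 10: M: hit
pos 11: R: hit
pos 12: U: fault, evict Y, frames {C,G,M,R,U}
At position 12, page Y is evicted.

Y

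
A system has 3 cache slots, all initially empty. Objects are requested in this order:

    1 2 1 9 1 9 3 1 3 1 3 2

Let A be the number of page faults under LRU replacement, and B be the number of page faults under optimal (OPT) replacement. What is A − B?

1

Under LRU: F F . F . . F . . . . F → 5 faults.
Under OPT: F F . F . . F . . . . . → 4 faults.
A − B = 5 − 4 = 1.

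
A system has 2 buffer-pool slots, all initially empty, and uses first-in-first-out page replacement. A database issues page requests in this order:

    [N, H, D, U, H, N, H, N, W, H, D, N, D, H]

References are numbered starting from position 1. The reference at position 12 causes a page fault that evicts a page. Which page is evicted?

H

pos 1: N -> fault, frames {N}
pos 2: H -> fault, frames {N,H}
pos 3: D -> fault, evict N, frames {H,D}
pos 4: U -> fault, evict H, frames {D,U}
pos 5: H -> fault, evict D, frames {U,H}
pos 6: N -> fault, evict U, frames {H,N}
pos 7: H -> hit
pos 8: N -> hit
pos 9: W -> fault, evict H, frames {N,W}
pos 10: H -> fault, evict N, frames {W,H}
pos 11: D -> fault, evict W, frames {H,D}
pos 12: N -> fault, evict H, frames {D,N}
At position 12, page H is evicted.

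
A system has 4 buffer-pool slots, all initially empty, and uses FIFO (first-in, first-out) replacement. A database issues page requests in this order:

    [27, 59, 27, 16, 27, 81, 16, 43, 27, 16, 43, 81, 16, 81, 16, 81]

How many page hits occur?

10

27 -> miss, frames (27)
59 -> miss, frames (27 59)
27 -> hit
16 -> miss, frames (27 59 16)
27 -> hit
81 -> miss, frames (27 59 16 81)
16 -> hit
43 -> miss, evict 27, frames (59 16 81 43)
27 -> miss, evict 59, frames (16 81 43 27)
16 -> hit
43 -> hit
81 -> hit
16 -> hit
81 -> hit
16 -> hit
81 -> hit
Hits: 10.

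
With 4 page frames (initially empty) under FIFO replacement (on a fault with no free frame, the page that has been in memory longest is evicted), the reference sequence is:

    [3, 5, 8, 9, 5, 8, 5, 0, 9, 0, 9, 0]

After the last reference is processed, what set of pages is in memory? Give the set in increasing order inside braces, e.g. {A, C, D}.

3: miss, frames {3}
5: miss, frames {3,5}
8: miss, frames {3,5,8}
9: miss, frames {3,5,8,9}
5: hit
8: hit
5: hit
0: miss, evict 3, frames {5,8,9,0}
9: hit
0: hit
9: hit
0: hit

{0, 5, 8, 9}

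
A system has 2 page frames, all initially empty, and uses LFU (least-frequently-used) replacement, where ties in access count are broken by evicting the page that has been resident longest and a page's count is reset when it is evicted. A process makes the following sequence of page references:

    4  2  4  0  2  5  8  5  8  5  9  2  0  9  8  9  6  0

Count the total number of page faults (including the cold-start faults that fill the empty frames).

4 → miss, frames (4)
2 → miss, frames (4 2)
4 → hit
0 → miss, evict 2, frames (4 0)
2 → miss, evict 0, frames (4 2)
5 → miss, evict 2, frames (4 5)
8 → miss, evict 5, frames (4 8)
5 → miss, evict 8, frames (4 5)
8 → miss, evict 5, frames (4 8)
5 → miss, evict 8, frames (4 5)
9 → miss, evict 5, frames (4 9)
2 → miss, evict 9, frames (4 2)
0 → miss, evict 2, frames (4 0)
9 → miss, evict 0, frames (4 9)
8 → miss, evict 9, frames (4 8)
9 → miss, evict 8, frames (4 9)
6 → miss, evict 9, frames (4 6)
0 → miss, evict 6, frames (4 0)
Page faults: 17.

17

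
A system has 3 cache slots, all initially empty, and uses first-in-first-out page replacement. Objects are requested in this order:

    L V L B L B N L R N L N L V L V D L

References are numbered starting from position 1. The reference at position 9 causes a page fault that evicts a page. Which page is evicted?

B

pos 1: L: fault, frames (L)
pos 2: V: fault, frames (L V)
pos 3: L: hit
pos 4: B: fault, frames (L V B)
pos 5: L: hit
pos 6: B: hit
pos 7: N: fault, evict L, frames (V B N)
pos 8: L: fault, evict V, frames (B N L)
pos 9: R: fault, evict B, frames (N L R)
At position 9, page B is evicted.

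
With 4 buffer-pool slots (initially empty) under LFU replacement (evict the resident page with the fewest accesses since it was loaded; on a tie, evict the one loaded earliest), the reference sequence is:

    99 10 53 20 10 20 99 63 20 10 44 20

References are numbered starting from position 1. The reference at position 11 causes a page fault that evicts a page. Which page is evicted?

63

pos 1: 99: miss, frames [99]
pos 2: 10: miss, frames [99, 10]
pos 3: 53: miss, frames [99, 10, 53]
pos 4: 20: miss, frames [99, 10, 53, 20]
pos 5: 10: hit
pos 6: 20: hit
pos 7: 99: hit
pos 8: 63: miss, evict 53, frames [99, 10, 20, 63]
pos 9: 20: hit
pos 10: 10: hit
pos 11: 44: miss, evict 63, frames [99, 10, 20, 44]
At position 11, page 63 is evicted.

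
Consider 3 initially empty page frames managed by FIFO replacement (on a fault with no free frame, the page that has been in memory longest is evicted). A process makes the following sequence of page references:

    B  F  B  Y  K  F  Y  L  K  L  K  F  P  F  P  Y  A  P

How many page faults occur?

B -> miss, frames (B)
F -> miss, frames (B F)
B -> hit
Y -> miss, frames (B F Y)
K -> miss, evict B, frames (F Y K)
F -> hit
Y -> hit
L -> miss, evict F, frames (Y K L)
K -> hit
L -> hit
K -> hit
F -> miss, evict Y, frames (K L F)
P -> miss, evict K, frames (L F P)
F -> hit
P -> hit
Y -> miss, evict L, frames (F P Y)
A -> miss, evict F, frames (P Y A)
P -> hit
Page faults: 9.

9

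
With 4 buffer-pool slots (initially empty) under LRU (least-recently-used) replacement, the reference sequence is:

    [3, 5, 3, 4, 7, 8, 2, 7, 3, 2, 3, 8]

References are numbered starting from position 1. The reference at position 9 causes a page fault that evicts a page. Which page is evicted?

pos 1: 3 → fault, frames {3}
pos 2: 5 → fault, frames {3,5}
pos 3: 3 → hit
pos 4: 4 → fault, frames {5,3,4}
pos 5: 7 → fault, frames {5,3,4,7}
pos 6: 8 → fault, evict 5, frames {3,4,7,8}
pos 7: 2 → fault, evict 3, frames {4,7,8,2}
pos 8: 7 → hit
pos 9: 3 → fault, evict 4, frames {8,2,7,3}
At position 9, page 4 is evicted.

4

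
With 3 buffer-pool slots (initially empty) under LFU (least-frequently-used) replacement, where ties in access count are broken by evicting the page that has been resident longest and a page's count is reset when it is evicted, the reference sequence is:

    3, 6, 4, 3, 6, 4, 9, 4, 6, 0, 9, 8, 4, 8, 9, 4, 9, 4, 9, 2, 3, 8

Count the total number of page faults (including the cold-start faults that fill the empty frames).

11

3 → fault, frames {3}
6 → fault, frames {3,6}
4 → fault, frames {3,6,4}
3 → hit
6 → hit
4 → hit
9 → fault, evict 3, frames {6,4,9}
4 → hit
6 → hit
0 → fault, evict 9, frames {6,4,0}
9 → fault, evict 0, frames {6,4,9}
8 → fault, evict 9, frames {6,4,8}
4 → hit
8 → hit
9 → fault, evict 8, frames {6,4,9}
4 → hit
9 → hit
4 → hit
9 → hit
2 → fault, evict 6, frames {4,9,2}
3 → fault, evict 2, frames {4,9,3}
8 → fault, evict 3, frames {4,9,8}
Page faults: 11.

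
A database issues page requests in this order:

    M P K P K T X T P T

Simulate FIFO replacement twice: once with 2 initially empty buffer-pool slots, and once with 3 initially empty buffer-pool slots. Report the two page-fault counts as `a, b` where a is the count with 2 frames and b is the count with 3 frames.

2 frames: F F F . . F F . F F → 7 faults.
3 frames: F F F . . F F . F . → 6 faults.
6 < 7: adding a frame reduced faults, as is typical.

7, 6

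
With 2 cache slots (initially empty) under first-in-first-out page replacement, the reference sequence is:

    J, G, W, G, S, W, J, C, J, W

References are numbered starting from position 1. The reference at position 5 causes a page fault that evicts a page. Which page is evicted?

pos 1: J -> miss, frames {J}
pos 2: G -> miss, frames {J,G}
pos 3: W -> miss, evict J, frames {G,W}
pos 4: G -> hit
pos 5: S -> miss, evict G, frames {W,S}
At position 5, page G is evicted.

G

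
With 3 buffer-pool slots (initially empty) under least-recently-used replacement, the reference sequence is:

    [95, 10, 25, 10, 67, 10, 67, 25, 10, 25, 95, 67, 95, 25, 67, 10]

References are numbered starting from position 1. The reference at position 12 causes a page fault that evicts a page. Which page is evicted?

10

pos 1: 95 → miss, frames {95}
pos 2: 10 → miss, frames {95,10}
pos 3: 25 → miss, frames {95,10,25}
pos 4: 10 → hit
pos 5: 67 → miss, evict 95, frames {25,10,67}
pos 6: 10 → hit
pos 7: 67 → hit
pos 8: 25 → hit
pos 9: 10 → hit
pos 10: 25 → hit
pos 11: 95 → miss, evict 67, frames {10,25,95}
pos 12: 67 → miss, evict 10, frames {25,95,67}
At position 12, page 10 is evicted.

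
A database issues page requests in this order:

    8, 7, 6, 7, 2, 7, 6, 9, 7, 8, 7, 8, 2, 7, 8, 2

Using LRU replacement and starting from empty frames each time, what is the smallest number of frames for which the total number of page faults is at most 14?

f=1: 16 faults
f=2: 12 faults
f=3: 7 faults
f=4: 7 faults
f=5: 5 faults
Smallest f with faults ≤ 14 is 2.

2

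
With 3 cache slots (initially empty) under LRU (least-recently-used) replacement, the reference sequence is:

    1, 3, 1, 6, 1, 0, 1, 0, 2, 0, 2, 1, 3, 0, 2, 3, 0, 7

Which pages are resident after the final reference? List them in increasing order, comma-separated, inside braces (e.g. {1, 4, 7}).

1 → fault, frames [1]
3 → fault, frames [1, 3]
1 → hit
6 → fault, frames [3, 1, 6]
1 → hit
0 → fault, evict 3, frames [6, 1, 0]
1 → hit
0 → hit
2 → fault, evict 6, frames [1, 0, 2]
0 → hit
2 → hit
1 → hit
3 → fault, evict 0, frames [2, 1, 3]
0 → fault, evict 2, frames [1, 3, 0]
2 → fault, evict 1, frames [3, 0, 2]
3 → hit
0 → hit
7 → fault, evict 2, frames [3, 0, 7]

{0, 3, 7}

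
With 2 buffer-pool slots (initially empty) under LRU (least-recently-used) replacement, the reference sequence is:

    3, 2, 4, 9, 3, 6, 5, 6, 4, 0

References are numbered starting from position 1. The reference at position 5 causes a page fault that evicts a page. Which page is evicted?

pos 1: 3 -> fault, frames (3)
pos 2: 2 -> fault, frames (3 2)
pos 3: 4 -> fault, evict 3, frames (2 4)
pos 4: 9 -> fault, evict 2, frames (4 9)
pos 5: 3 -> fault, evict 4, frames (9 3)
At position 5, page 4 is evicted.

4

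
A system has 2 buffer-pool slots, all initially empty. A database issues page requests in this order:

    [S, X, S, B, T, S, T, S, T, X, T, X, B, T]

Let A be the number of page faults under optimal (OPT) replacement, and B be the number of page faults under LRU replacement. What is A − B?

-2

Under OPT: F F . F F . . . . F . . F . → 6 faults.
Under LRU: F F . F F F . . . F . . F F → 8 faults.
A − B = 6 − 8 = -2.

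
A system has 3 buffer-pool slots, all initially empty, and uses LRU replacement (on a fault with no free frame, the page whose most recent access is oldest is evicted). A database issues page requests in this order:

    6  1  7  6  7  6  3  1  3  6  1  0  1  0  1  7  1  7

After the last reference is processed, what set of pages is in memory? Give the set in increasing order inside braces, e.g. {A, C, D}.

6: fault, frames (6)
1: fault, frames (6 1)
7: fault, frames (6 1 7)
6: hit
7: hit
6: hit
3: fault, evict 1, frames (7 6 3)
1: fault, evict 7, frames (6 3 1)
3: hit
6: hit
1: hit
0: fault, evict 3, frames (6 1 0)
1: hit
0: hit
1: hit
7: fault, evict 6, frames (0 1 7)
1: hit
7: hit

{0, 1, 7}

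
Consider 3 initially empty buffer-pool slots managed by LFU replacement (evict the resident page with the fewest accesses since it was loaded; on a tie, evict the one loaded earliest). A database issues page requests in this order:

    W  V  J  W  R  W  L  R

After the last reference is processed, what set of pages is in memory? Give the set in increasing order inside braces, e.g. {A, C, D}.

W → fault, frames (W)
V → fault, frames (W V)
J → fault, frames (W V J)
W → hit
R → fault, evict V, frames (W J R)
W → hit
L → fault, evict J, frames (W R L)
R → hit

{L, R, W}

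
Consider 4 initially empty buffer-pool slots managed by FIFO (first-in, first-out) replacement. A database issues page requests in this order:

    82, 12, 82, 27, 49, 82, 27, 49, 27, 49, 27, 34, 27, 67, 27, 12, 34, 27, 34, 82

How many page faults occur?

82: fault, frames {82}
12: fault, frames {82,12}
82: hit
27: fault, frames {82,12,27}
49: fault, frames {82,12,27,49}
82: hit
27: hit
49: hit
27: hit
49: hit
27: hit
34: fault, evict 82, frames {12,27,49,34}
27: hit
67: fault, evict 12, frames {27,49,34,67}
27: hit
12: fault, evict 27, frames {49,34,67,12}
34: hit
27: fault, evict 49, frames {34,67,12,27}
34: hit
82: fault, evict 34, frames {67,12,27,82}
Page faults: 9.

9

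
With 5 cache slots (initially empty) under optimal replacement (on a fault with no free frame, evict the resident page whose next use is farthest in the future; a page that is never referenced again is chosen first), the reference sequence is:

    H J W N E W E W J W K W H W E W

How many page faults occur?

6

H -> miss, frames {H}
J -> miss, frames {H,J}
W -> miss, frames {H,J,W}
N -> miss, frames {H,J,W,N}
E -> miss, frames {H,J,W,N,E}
W -> hit
E -> hit
W -> hit
J -> hit
W -> hit
K -> miss, evict N, frames {H,J,W,E,K}
W -> hit
H -> hit
W -> hit
E -> hit
W -> hit
Page faults: 6.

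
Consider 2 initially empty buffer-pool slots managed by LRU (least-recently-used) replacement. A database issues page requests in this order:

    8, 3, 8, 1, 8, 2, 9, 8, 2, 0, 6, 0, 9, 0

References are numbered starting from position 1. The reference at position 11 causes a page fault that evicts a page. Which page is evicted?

pos 1: 8 → fault, frames {8}
pos 2: 3 → fault, frames {8,3}
pos 3: 8 → hit
pos 4: 1 → fault, evict 3, frames {8,1}
pos 5: 8 → hit
pos 6: 2 → fault, evict 1, frames {8,2}
pos 7: 9 → fault, evict 8, frames {2,9}
pos 8: 8 → fault, evict 2, frames {9,8}
pos 9: 2 → fault, evict 9, frames {8,2}
pos 10: 0 → fault, evict 8, frames {2,0}
pos 11: 6 → fault, evict 2, frames {0,6}
At position 11, page 2 is evicted.

2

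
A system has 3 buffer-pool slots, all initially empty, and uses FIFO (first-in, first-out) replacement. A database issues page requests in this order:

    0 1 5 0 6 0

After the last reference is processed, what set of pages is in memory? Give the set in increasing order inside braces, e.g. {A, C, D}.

0: fault, frames {0}
1: fault, frames {0,1}
5: fault, frames {0,1,5}
0: hit
6: fault, evict 0, frames {1,5,6}
0: fault, evict 1, frames {5,6,0}

{0, 5, 6}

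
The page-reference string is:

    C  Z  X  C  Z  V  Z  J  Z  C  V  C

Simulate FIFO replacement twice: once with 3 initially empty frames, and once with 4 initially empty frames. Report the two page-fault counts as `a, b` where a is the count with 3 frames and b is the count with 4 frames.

3 frames: F F F . . F . F F F F . → 8 faults.
4 frames: F F F . . F . F . F . . → 6 faults.
6 < 8: adding a frame reduced faults, as is typical.

8, 6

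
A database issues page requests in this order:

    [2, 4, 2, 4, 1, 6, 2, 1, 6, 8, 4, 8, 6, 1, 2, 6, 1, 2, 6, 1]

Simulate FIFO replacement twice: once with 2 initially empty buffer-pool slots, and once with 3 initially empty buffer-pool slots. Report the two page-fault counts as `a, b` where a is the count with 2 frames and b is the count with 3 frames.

2 frames: F F . . F F F F F F F . F F F F F F F F → 17 faults.
3 frames: F F . . F F F . . F F . F F F . . . . . → 10 faults.
10 < 17: adding a frame reduced faults, as is typical.

17, 10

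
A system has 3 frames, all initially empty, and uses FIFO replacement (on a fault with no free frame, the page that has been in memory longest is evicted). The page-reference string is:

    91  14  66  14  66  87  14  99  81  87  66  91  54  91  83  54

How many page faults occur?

10

91 -> miss, frames (91)
14 -> miss, frames (91 14)
66 -> miss, frames (91 14 66)
14 -> hit
66 -> hit
87 -> miss, evict 91, frames (14 66 87)
14 -> hit
99 -> miss, evict 14, frames (66 87 99)
81 -> miss, evict 66, frames (87 99 81)
87 -> hit
66 -> miss, evict 87, frames (99 81 66)
91 -> miss, evict 99, frames (81 66 91)
54 -> miss, evict 81, frames (66 91 54)
91 -> hit
83 -> miss, evict 66, frames (91 54 83)
54 -> hit
Page faults: 10.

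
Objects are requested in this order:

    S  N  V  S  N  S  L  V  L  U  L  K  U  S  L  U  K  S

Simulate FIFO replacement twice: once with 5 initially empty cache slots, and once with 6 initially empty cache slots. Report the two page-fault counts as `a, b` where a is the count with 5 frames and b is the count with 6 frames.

5 frames: F F F . . . F . . F . F . F . . . . → 7 faults.
6 frames: F F F . . . F . . F . F . . . . . . → 6 faults.
6 < 7: adding a frame reduced faults, as is typical.

7, 6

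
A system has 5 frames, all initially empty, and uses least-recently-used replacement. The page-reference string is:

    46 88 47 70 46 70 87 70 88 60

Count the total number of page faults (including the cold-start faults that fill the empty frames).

6

46: fault, frames (46)
88: fault, frames (46 88)
47: fault, frames (46 88 47)
70: fault, frames (46 88 47 70)
46: hit
70: hit
87: fault, frames (88 47 46 70 87)
70: hit
88: hit
60: fault, evict 47, frames (46 87 70 88 60)
Page faults: 6.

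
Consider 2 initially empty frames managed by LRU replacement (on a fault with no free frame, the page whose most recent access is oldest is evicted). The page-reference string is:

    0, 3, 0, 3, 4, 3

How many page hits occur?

0 → fault, frames [0]
3 → fault, frames [0, 3]
0 → hit
3 → hit
4 → fault, evict 0, frames [3, 4]
3 → hit
Hits: 3.

3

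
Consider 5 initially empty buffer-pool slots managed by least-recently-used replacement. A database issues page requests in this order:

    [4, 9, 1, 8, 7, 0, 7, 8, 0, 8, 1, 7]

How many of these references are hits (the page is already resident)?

6

4 -> fault, frames {4}
9 -> fault, frames {4,9}
1 -> fault, frames {4,9,1}
8 -> fault, frames {4,9,1,8}
7 -> fault, frames {4,9,1,8,7}
0 -> fault, evict 4, frames {9,1,8,7,0}
7 -> hit
8 -> hit
0 -> hit
8 -> hit
1 -> hit
7 -> hit
Hits: 6.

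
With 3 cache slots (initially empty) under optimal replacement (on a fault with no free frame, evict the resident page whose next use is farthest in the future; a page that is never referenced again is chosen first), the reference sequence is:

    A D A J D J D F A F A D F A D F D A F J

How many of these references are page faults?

5

A: fault, frames [A]
D: fault, frames [A, D]
A: hit
J: fault, frames [A, D, J]
D: hit
J: hit
D: hit
F: fault, evict J, frames [A, D, F]
A: hit
F: hit
A: hit
D: hit
F: hit
A: hit
D: hit
F: hit
D: hit
A: hit
F: hit
J: fault, evict F, frames [A, D, J]
Page faults: 5.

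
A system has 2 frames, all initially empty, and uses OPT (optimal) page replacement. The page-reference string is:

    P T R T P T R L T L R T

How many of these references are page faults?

7

P → miss, frames {P}
T → miss, frames {P,T}
R → miss, evict P, frames {T,R}
T → hit
P → miss, evict R, frames {T,P}
T → hit
R → miss, evict P, frames {T,R}
L → miss, evict R, frames {T,L}
T → hit
L → hit
R → miss, evict L, frames {T,R}
T → hit
Page faults: 7.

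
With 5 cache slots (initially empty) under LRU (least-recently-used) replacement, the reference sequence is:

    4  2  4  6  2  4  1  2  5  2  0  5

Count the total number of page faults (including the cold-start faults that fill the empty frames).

6

4: miss, frames (4)
2: miss, frames (4 2)
4: hit
6: miss, frames (2 4 6)
2: hit
4: hit
1: miss, frames (6 2 4 1)
2: hit
5: miss, frames (6 4 1 2 5)
2: hit
0: miss, evict 6, frames (4 1 5 2 0)
5: hit
Page faults: 6.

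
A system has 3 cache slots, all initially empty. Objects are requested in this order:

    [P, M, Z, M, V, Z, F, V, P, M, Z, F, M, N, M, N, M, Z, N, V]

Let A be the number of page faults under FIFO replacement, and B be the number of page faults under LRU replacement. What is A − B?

1

Under FIFO: F F F . F . F . F F F F . F F . . F . F → 13 faults.
Under LRU: F F F . F . F . F F F F . F . . . F . F → 12 faults.
A − B = 13 − 12 = 1.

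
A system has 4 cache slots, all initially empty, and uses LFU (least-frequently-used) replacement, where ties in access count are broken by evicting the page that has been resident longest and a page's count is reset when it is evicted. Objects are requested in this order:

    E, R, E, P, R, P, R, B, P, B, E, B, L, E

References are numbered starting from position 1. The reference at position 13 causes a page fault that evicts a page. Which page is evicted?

pos 1: E -> miss, frames (E)
pos 2: R -> miss, frames (E R)
pos 3: E -> hit
pos 4: P -> miss, frames (E R P)
pos 5: R -> hit
pos 6: P -> hit
pos 7: R -> hit
pos 8: B -> miss, frames (E R P B)
pos 9: P -> hit
pos 10: B -> hit
pos 11: E -> hit
pos 12: B -> hit
pos 13: L -> miss, evict E, frames (R P B L)
At position 13, page E is evicted.

E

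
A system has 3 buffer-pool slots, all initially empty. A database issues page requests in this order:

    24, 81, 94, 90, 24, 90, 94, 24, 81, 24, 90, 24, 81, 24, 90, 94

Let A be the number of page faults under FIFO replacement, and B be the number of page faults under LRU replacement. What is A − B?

-1

Under FIFO: F F F F F . . . F . . . . . . F → 7 faults.
Under LRU: F F F F F . . . F . F . . . . F → 8 faults.
A − B = 7 − 8 = -1.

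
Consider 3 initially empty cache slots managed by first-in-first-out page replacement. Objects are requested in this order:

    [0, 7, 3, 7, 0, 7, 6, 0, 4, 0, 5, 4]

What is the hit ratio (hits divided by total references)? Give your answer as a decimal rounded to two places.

0.42

0 -> miss, frames (0)
7 -> miss, frames (0 7)
3 -> miss, frames (0 7 3)
7 -> hit
0 -> hit
7 -> hit
6 -> miss, evict 0, frames (7 3 6)
0 -> miss, evict 7, frames (3 6 0)
4 -> miss, evict 3, frames (6 0 4)
0 -> hit
5 -> miss, evict 6, frames (0 4 5)
4 -> hit
Hits: 5 of 12 references → 5/12 = 0.4167.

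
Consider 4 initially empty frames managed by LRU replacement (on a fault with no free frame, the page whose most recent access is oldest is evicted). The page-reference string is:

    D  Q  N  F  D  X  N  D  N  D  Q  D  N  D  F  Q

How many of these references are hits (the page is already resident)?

D: fault, frames (D)
Q: fault, frames (D Q)
N: fault, frames (D Q N)
F: fault, frames (D Q N F)
D: hit
X: fault, evict Q, frames (N F D X)
N: hit
D: hit
N: hit
D: hit
Q: fault, evict F, frames (X N D Q)
D: hit
N: hit
D: hit
F: fault, evict X, frames (Q N D F)
Q: hit
Hits: 9.

9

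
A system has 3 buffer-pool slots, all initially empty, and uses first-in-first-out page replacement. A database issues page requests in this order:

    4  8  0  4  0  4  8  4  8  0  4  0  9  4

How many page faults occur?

5

4: fault, frames [4]
8: fault, frames [4, 8]
0: fault, frames [4, 8, 0]
4: hit
0: hit
4: hit
8: hit
4: hit
8: hit
0: hit
4: hit
0: hit
9: fault, evict 4, frames [8, 0, 9]
4: fault, evict 8, frames [0, 9, 4]
Page faults: 5.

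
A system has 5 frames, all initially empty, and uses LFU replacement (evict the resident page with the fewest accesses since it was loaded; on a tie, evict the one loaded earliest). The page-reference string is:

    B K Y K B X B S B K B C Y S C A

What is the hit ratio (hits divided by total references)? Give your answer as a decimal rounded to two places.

0.50

B → fault, frames {B}
K → fault, frames {B,K}
Y → fault, frames {B,K,Y}
K → hit
B → hit
X → fault, frames {B,K,Y,X}
B → hit
S → fault, frames {B,K,Y,X,S}
B → hit
K → hit
B → hit
C → fault, evict Y, frames {B,K,X,S,C}
Y → fault, evict X, frames {B,K,S,C,Y}
S → hit
C → hit
A → fault, evict Y, frames {B,K,S,C,A}
Hits: 8 of 16 references → 8/16 = 0.5000.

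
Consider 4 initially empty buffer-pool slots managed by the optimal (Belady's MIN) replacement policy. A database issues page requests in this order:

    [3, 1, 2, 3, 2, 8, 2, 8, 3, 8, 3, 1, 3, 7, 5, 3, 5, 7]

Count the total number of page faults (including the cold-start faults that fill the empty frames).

6

3 -> fault, frames {3}
1 -> fault, frames {3,1}
2 -> fault, frames {3,1,2}
3 -> hit
2 -> hit
8 -> fault, frames {3,1,2,8}
2 -> hit
8 -> hit
3 -> hit
8 -> hit
3 -> hit
1 -> hit
3 -> hit
7 -> fault, evict 8, frames {3,1,2,7}
5 -> fault, evict 2, frames {3,1,7,5}
3 -> hit
5 -> hit
7 -> hit
Page faults: 6.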